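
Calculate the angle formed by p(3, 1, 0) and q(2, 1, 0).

p·q = 3·2 + 1·1 + 0·0 = 6 + 1 + 0 = 7
|p| = √(3² + 1² + 0²) = √10 ≈ 3.162
|q| = √(2² + 1² + 0²) = √5 ≈ 2.236
cos θ = (p·q)/(|p||q|) = 7/(3.162·2.236) ≈ 0.9899
θ = arccos(0.9899) ≈ 8.13°

8.13°


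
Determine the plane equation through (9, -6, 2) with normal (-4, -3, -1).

The plane through P with normal n = (a, b, c) satisfies n·(r - P) = 0,
i.e. ax + by + cz = a·x₀ + b·y₀ + c·z₀.
d = (-4)·9 + (-3)·(-6) + (-1)·2
  = -36 + 18 - 2
  = -20
Equation: -4x - 3y - z = -20

-4x - 3y - z = -20


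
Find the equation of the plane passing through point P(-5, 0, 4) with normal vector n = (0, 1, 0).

The plane through P with normal n = (a, b, c) satisfies n·(r - P) = 0,
i.e. ax + by + cz = a·x₀ + b·y₀ + c·z₀.
d = 0·(-5) + 1·0 + 0·4
  = 0 + 0 + 0
  = 0
Equation: y = 0

y = 0


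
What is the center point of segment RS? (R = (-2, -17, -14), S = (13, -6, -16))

M = ((x₁+x₂)/2, (y₁+y₂)/2, (z₁+z₂)/2)
  = ((-2 + 13)/2, (-17 - 6)/2, (-14 - 16)/2)
  = (11/2, -23/2, -30/2)
  = (5.5, -11.5, -15)

(5.5, -11.5, -15)


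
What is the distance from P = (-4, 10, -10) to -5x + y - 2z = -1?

distance = |a·x₀ + b·y₀ + c·z₀ - d| / √(a² + b² + c²)
  = |(-5)·(-4) + 1·10 + (-2)·(-10) - (-1)| / √((-5)² + 1² + (-2)²)
  = |20 + 10 + 20 + 1| / √(25 + 1 + 4)
  = |51| / √30
  = 51 / 5.477
  ≈ 9.311

9.311


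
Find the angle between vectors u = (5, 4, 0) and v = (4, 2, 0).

u·v = 5·4 + 4·2 + 0·0 = 20 + 8 + 0 = 28
|u| = √(5² + 4² + 0²) = √41 ≈ 6.403
|v| = √(4² + 2² + 0²) = √20 ≈ 4.472
cos θ = (u·v)/(|u||v|) = 28/(6.403·4.472) ≈ 0.9778
θ = arccos(0.9778) ≈ 12.09°

12.09°


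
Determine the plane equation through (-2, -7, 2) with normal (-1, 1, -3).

The plane through P with normal n = (a, b, c) satisfies n·(r - P) = 0,
i.e. ax + by + cz = a·x₀ + b·y₀ + c·z₀.
d = (-1)·(-2) + 1·(-7) + (-3)·2
  = 2 - 7 - 6
  = -11
Equation: -x + y - 3z = -11

-x + y - 3z = -11


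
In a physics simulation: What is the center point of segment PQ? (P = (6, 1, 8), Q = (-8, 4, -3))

M = ((x₁+x₂)/2, (y₁+y₂)/2, (z₁+z₂)/2)
  = ((6 - 8)/2, (1 + 4)/2, (8 - 3)/2)
  = (-2/2, 5/2, 5/2)
  = (-1, 2.5, 2.5)

(-1, 2.5, 2.5)


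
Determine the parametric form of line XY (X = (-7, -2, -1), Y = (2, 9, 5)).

Direction vector d = Y - X = (2 + 7, 9 + 2, 5 + 1) = (9, 11, 6)
Parametric form r = X + t·d:
x = -7 + 9t, y = -2 + 11t, z = -1 + 6t

x = -7 + 9t, y = -2 + 11t, z = -1 + 6t


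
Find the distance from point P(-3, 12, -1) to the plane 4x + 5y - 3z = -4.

distance = |a·x₀ + b·y₀ + c·z₀ - d| / √(a² + b² + c²)
  = |4·(-3) + 5·12 + (-3)·(-1) - (-4)| / √(4² + 5² + (-3)²)
  = |-12 + 60 + 3 + 4| / √(16 + 25 + 9)
  = |55| / √50
  = 55 / 7.071
  ≈ 7.778

7.778


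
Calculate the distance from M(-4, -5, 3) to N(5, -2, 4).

d = √[(x₂-x₁)² + (y₂-y₁)² + (z₂-z₁)²]
  = √[9² + 3² + 1²]
  = √[81 + 9 + 1]
  = √91
  ≈ 9.539

9.539


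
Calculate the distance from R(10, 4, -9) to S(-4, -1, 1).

d = √[(x₂-x₁)² + (y₂-y₁)² + (z₂-z₁)²]
  = √[(-14)² + (-5)² + 10²]
  = √[196 + 25 + 100]
  = √321
  ≈ 17.92

17.92


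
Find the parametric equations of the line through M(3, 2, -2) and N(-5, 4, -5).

Direction vector d = N - M = (-5 - 3, 4 - 2, -5 + 2) = (-8, 2, -3)
Parametric form r = M + t·d:
x = 3 - 8t, y = 2 + 2t, z = -2 - 3t

x = 3 - 8t, y = 2 + 2t, z = -2 - 3t


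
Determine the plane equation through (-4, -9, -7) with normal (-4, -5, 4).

The plane through P with normal n = (a, b, c) satisfies n·(r - P) = 0,
i.e. ax + by + cz = a·x₀ + b·y₀ + c·z₀.
d = (-4)·(-4) + (-5)·(-9) + 4·(-7)
  = 16 + 45 - 28
  = 33
Equation: -4x - 5y + 4z = 33

-4x - 5y + 4z = 33


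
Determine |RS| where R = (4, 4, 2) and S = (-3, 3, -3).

d = √[(x₂-x₁)² + (y₂-y₁)² + (z₂-z₁)²]
  = √[(-7)² + (-1)² + (-5)²]
  = √[49 + 1 + 25]
  = √75
  ≈ 8.66

8.66


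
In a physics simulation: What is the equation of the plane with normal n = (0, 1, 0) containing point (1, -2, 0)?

The plane through P with normal n = (a, b, c) satisfies n·(r - P) = 0,
i.e. ax + by + cz = a·x₀ + b·y₀ + c·z₀.
d = 0·1 + 1·(-2) + 0·0
  = 0 - 2 + 0
  = -2
Equation: y = -2

y = -2


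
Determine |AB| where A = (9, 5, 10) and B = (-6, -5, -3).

d = √[(x₂-x₁)² + (y₂-y₁)² + (z₂-z₁)²]
  = √[(-15)² + (-10)² + (-13)²]
  = √[225 + 100 + 169]
  = √494
  ≈ 22.23

22.23


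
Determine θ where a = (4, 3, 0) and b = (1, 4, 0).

a·b = 4·1 + 3·4 + 0·0 = 4 + 12 + 0 = 16
|a| = √(4² + 3² + 0²) = √25 ≈ 5
|b| = √(1² + 4² + 0²) = √17 ≈ 4.123
cos θ = (a·b)/(|a||b|) = 16/(5·4.123) ≈ 0.7761
θ = arccos(0.7761) ≈ 39.09°

39.09°


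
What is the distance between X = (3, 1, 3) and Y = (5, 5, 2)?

d = √[(x₂-x₁)² + (y₂-y₁)² + (z₂-z₁)²]
  = √[2² + 4² + (-1)²]
  = √[4 + 16 + 1]
  = √21
  ≈ 4.583

4.583


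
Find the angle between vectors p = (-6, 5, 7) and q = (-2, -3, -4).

p·q = (-6)·(-2) + 5·(-3) + 7·(-4) = 12 - 15 - 28 = -31
|p| = √((-6)² + 5² + 7²) = √110 ≈ 10.49
|q| = √((-2)² + (-3)² + (-4)²) = √29 ≈ 5.385
cos θ = (p·q)/(|p||q|) = -31/(10.49·5.385) ≈ -0.5489
θ = arccos(-0.5489) ≈ 123.3°

123.3°


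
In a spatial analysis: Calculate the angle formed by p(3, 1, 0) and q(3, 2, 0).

p·q = 3·3 + 1·2 + 0·0 = 9 + 2 + 0 = 11
|p| = √(3² + 1² + 0²) = √10 ≈ 3.162
|q| = √(3² + 2² + 0²) = √13 ≈ 3.606
cos θ = (p·q)/(|p||q|) = 11/(3.162·3.606) ≈ 0.9648
θ = arccos(0.9648) ≈ 15.26°

15.26°


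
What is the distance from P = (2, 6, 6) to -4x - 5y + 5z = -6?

distance = |a·x₀ + b·y₀ + c·z₀ - d| / √(a² + b² + c²)
  = |(-4)·2 + (-5)·6 + 5·6 - (-6)| / √((-4)² + (-5)² + 5²)
  = |-8 - 30 + 30 + 6| / √(16 + 25 + 25)
  = |-2| / √66
  = 2 / 8.124
  ≈ 0.2462

0.2462


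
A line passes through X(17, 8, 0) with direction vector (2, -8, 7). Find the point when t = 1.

P(t) = X + t·d
  = (17 + 2·1, 8 + (-8)·1, 0 + 7·1)
  = (17 + 2, 8 - 8, 0 + 7)
  = (19, 0, 7)

(19, 0, 7)


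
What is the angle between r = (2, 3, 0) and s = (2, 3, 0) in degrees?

r·s = 2·2 + 3·3 + 0·0 = 4 + 9 + 0 = 13
|r| = √(2² + 3² + 0²) = √13 ≈ 3.606
|s| = √(2² + 3² + 0²) = √13 ≈ 3.606
cos θ = (r·s)/(|r||s|) = 13/(3.606·3.606) ≈ 1
θ = arccos(1) ≈ 0°

0°


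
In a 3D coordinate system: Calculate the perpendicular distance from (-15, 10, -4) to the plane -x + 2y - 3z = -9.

distance = |a·x₀ + b·y₀ + c·z₀ - d| / √(a² + b² + c²)
  = |(-1)·(-15) + 2·10 + (-3)·(-4) - (-9)| / √((-1)² + 2² + (-3)²)
  = |15 + 20 + 12 + 9| / √(1 + 4 + 9)
  = |56| / √14
  = 56 / 3.742
  ≈ 14.97

14.97


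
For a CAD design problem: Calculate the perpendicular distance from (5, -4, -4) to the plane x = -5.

distance = |a·x₀ + b·y₀ + c·z₀ - d| / √(a² + b² + c²)
  = |1·5 + 0·(-4) + 0·(-4) - (-5)| / √(1² + 0² + 0²)
  = |5 + 0 + 0 + 5| / √(1 + 0 + 0)
  = |10| / √1
  = 10 / 1
  ≈ 10

10


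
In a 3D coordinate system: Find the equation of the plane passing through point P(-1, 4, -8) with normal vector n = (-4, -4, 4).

The plane through P with normal n = (a, b, c) satisfies n·(r - P) = 0,
i.e. ax + by + cz = a·x₀ + b·y₀ + c·z₀.
d = (-4)·(-1) + (-4)·4 + 4·(-8)
  = 4 - 16 - 32
  = -44
Equation: -4x - 4y + 4z = -44

-4x - 4y + 4z = -44


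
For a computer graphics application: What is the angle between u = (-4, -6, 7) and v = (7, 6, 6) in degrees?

u·v = (-4)·7 + (-6)·6 + 7·6 = -28 - 36 + 42 = -22
|u| = √((-4)² + (-6)² + 7²) = √101 ≈ 10.05
|v| = √(7² + 6² + 6²) = √121 ≈ 11
cos θ = (u·v)/(|u||v|) = -22/(10.05·11) ≈ -0.199
θ = arccos(-0.199) ≈ 101.5°

101.5°


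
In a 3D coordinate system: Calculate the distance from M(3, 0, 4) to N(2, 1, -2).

d = √[(x₂-x₁)² + (y₂-y₁)² + (z₂-z₁)²]
  = √[(-1)² + 1² + (-6)²]
  = √[1 + 1 + 36]
  = √38
  ≈ 6.164

6.164


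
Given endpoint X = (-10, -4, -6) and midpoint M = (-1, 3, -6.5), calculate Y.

Y = 2M - X
  = (2·(-1) - (-10), 2·3 - (-4), 2·(-6.5) - (-6))
  = (-2 + 10, 6 + 4, -13 + 6)
  = (8, 10, -7)

(8, 10, -7)


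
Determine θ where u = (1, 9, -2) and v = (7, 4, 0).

u·v = 1·7 + 9·4 + (-2)·0 = 7 + 36 + 0 = 43
|u| = √(1² + 9² + (-2)²) = √86 ≈ 9.274
|v| = √(7² + 4² + 0²) = √65 ≈ 8.062
cos θ = (u·v)/(|u||v|) = 43/(9.274·8.062) ≈ 0.5751
θ = arccos(0.5751) ≈ 54.89°

54.89°


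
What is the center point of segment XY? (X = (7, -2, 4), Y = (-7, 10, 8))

M = ((x₁+x₂)/2, (y₁+y₂)/2, (z₁+z₂)/2)
  = ((7 - 7)/2, (-2 + 10)/2, (4 + 8)/2)
  = (0/2, 8/2, 12/2)
  = (0, 4, 6)

(0, 4, 6)


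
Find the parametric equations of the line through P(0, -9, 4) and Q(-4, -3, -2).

Direction vector d = Q - P = (-4 + 0, -3 + 9, -2 - 4) = (-4, 6, -6)
Parametric form r = P + t·d:
x = 0 - 4t, y = -9 + 6t, z = 4 - 6t

x = 0 - 4t, y = -9 + 6t, z = 4 - 6t


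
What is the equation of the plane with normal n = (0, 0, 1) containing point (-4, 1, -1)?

The plane through P with normal n = (a, b, c) satisfies n·(r - P) = 0,
i.e. ax + by + cz = a·x₀ + b·y₀ + c·z₀.
d = 0·(-4) + 0·1 + 1·(-1)
  = 0 + 0 - 1
  = -1
Equation: z = -1

z = -1


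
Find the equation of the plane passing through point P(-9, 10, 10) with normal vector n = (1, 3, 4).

The plane through P with normal n = (a, b, c) satisfies n·(r - P) = 0,
i.e. ax + by + cz = a·x₀ + b·y₀ + c·z₀.
d = 1·(-9) + 3·10 + 4·10
  = -9 + 30 + 40
  = 61
Equation: x + 3y + 4z = 61

x + 3y + 4z = 61


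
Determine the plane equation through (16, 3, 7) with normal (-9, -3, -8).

The plane through P with normal n = (a, b, c) satisfies n·(r - P) = 0,
i.e. ax + by + cz = a·x₀ + b·y₀ + c·z₀.
d = (-9)·16 + (-3)·3 + (-8)·7
  = -144 - 9 - 56
  = -209
Equation: -9x - 3y - 8z = -209

-9x - 3y - 8z = -209


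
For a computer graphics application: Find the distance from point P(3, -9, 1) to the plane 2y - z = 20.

distance = |a·x₀ + b·y₀ + c·z₀ - d| / √(a² + b² + c²)
  = |0·3 + 2·(-9) + (-1)·1 - 20| / √(0² + 2² + (-1)²)
  = |0 - 18 - 1 - 20| / √(0 + 4 + 1)
  = |-39| / √5
  = 39 / 2.236
  ≈ 17.44

17.44


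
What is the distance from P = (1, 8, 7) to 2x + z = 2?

distance = |a·x₀ + b·y₀ + c·z₀ - d| / √(a² + b² + c²)
  = |2·1 + 0·8 + 1·7 - 2| / √(2² + 0² + 1²)
  = |2 + 0 + 7 - 2| / √(4 + 0 + 1)
  = |7| / √5
  = 7 / 2.236
  ≈ 3.13

3.13


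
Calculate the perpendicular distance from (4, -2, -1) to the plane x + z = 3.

distance = |a·x₀ + b·y₀ + c·z₀ - d| / √(a² + b² + c²)
  = |1·4 + 0·(-2) + 1·(-1) - 3| / √(1² + 0² + 1²)
  = |4 + 0 - 1 - 3| / √(1 + 0 + 1)
  = |0| / √2
  = 0 / 1.414
  ≈ 0

0


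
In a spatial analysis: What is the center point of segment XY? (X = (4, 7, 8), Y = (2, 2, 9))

M = ((x₁+x₂)/2, (y₁+y₂)/2, (z₁+z₂)/2)
  = ((4 + 2)/2, (7 + 2)/2, (8 + 9)/2)
  = (6/2, 9/2, 17/2)
  = (3, 4.5, 8.5)

(3, 4.5, 8.5)


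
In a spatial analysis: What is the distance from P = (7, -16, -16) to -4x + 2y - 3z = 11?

distance = |a·x₀ + b·y₀ + c·z₀ - d| / √(a² + b² + c²)
  = |(-4)·7 + 2·(-16) + (-3)·(-16) - 11| / √((-4)² + 2² + (-3)²)
  = |-28 - 32 + 48 - 11| / √(16 + 4 + 9)
  = |-23| / √29
  = 23 / 5.385
  ≈ 4.271

4.271


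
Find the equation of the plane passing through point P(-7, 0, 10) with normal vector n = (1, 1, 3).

The plane through P with normal n = (a, b, c) satisfies n·(r - P) = 0,
i.e. ax + by + cz = a·x₀ + b·y₀ + c·z₀.
d = 1·(-7) + 1·0 + 3·10
  = -7 + 0 + 30
  = 23
Equation: x + y + 3z = 23

x + y + 3z = 23


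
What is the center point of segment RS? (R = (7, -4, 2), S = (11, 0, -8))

M = ((x₁+x₂)/2, (y₁+y₂)/2, (z₁+z₂)/2)
  = ((7 + 11)/2, (-4 + 0)/2, (2 - 8)/2)
  = (18/2, -4/2, -6/2)
  = (9, -2, -3)

(9, -2, -3)


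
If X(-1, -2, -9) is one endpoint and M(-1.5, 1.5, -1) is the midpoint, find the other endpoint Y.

Y = 2M - X
  = (2·(-1.5) - (-1), 2·1.5 - (-2), 2·(-1) - (-9))
  = (-3 + 1, 3 + 2, -2 + 9)
  = (-2, 5, 7)

(-2, 5, 7)


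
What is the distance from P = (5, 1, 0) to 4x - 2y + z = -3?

distance = |a·x₀ + b·y₀ + c·z₀ - d| / √(a² + b² + c²)
  = |4·5 + (-2)·1 + 1·0 - (-3)| / √(4² + (-2)² + 1²)
  = |20 - 2 + 0 + 3| / √(16 + 4 + 1)
  = |21| / √21
  = 21 / 4.583
  ≈ 4.583

4.583


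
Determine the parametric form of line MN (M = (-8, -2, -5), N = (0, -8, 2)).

Direction vector d = N - M = (0 + 8, -8 + 2, 2 + 5) = (8, -6, 7)
Parametric form r = M + t·d:
x = -8 + 8t, y = -2 - 6t, z = -5 + 7t

x = -8 + 8t, y = -2 - 6t, z = -5 + 7t


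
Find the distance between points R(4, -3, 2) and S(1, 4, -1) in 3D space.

d = √[(x₂-x₁)² + (y₂-y₁)² + (z₂-z₁)²]
  = √[(-3)² + 7² + (-3)²]
  = √[9 + 49 + 9]
  = √67
  ≈ 8.185

8.185


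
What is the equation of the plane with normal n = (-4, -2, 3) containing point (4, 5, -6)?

The plane through P with normal n = (a, b, c) satisfies n·(r - P) = 0,
i.e. ax + by + cz = a·x₀ + b·y₀ + c·z₀.
d = (-4)·4 + (-2)·5 + 3·(-6)
  = -16 - 10 - 18
  = -44
Equation: -4x - 2y + 3z = -44

-4x - 2y + 3z = -44


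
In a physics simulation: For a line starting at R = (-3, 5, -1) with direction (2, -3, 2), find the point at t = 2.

P(t) = R + t·d
  = (-3 + 2·2, 5 + (-3)·2, -1 + 2·2)
  = (-3 + 4, 5 - 6, -1 + 4)
  = (1, -1, 3)

(1, -1, 3)


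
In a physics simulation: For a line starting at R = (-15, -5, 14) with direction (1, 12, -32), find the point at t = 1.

P(t) = R + t·d
  = (-15 + 1·1, -5 + 12·1, 14 + (-32)·1)
  = (-15 + 1, -5 + 12, 14 - 32)
  = (-14, 7, -18)

(-14, 7, -18)


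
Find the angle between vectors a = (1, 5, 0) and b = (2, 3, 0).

a·b = 1·2 + 5·3 + 0·0 = 2 + 15 + 0 = 17
|a| = √(1² + 5² + 0²) = √26 ≈ 5.099
|b| = √(2² + 3² + 0²) = √13 ≈ 3.606
cos θ = (a·b)/(|a||b|) = 17/(5.099·3.606) ≈ 0.9247
θ = arccos(0.9247) ≈ 22.38°

22.38°


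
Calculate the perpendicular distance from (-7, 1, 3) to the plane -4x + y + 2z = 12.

distance = |a·x₀ + b·y₀ + c·z₀ - d| / √(a² + b² + c²)
  = |(-4)·(-7) + 1·1 + 2·3 - 12| / √((-4)² + 1² + 2²)
  = |28 + 1 + 6 - 12| / √(16 + 1 + 4)
  = |23| / √21
  = 23 / 4.583
  ≈ 5.019

5.019


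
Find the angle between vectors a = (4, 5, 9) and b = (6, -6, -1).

a·b = 4·6 + 5·(-6) + 9·(-1) = 24 - 30 - 9 = -15
|a| = √(4² + 5² + 9²) = √122 ≈ 11.05
|b| = √(6² + (-6)² + (-1)²) = √73 ≈ 8.544
cos θ = (a·b)/(|a||b|) = -15/(11.05·8.544) ≈ -0.1589
θ = arccos(-0.1589) ≈ 99.15°

99.15°


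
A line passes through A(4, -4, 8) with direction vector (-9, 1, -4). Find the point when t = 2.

P(t) = A + t·d
  = (4 + (-9)·2, -4 + 1·2, 8 + (-4)·2)
  = (4 - 18, -4 + 2, 8 - 8)
  = (-14, -2, 0)

(-14, -2, 0)


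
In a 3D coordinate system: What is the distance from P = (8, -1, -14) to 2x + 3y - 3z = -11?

distance = |a·x₀ + b·y₀ + c·z₀ - d| / √(a² + b² + c²)
  = |2·8 + 3·(-1) + (-3)·(-14) - (-11)| / √(2² + 3² + (-3)²)
  = |16 - 3 + 42 + 11| / √(4 + 9 + 9)
  = |66| / √22
  = 66 / 4.69
  ≈ 14.07

14.07


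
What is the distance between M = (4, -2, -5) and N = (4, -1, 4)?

d = √[(x₂-x₁)² + (y₂-y₁)² + (z₂-z₁)²]
  = √[0² + 1² + 9²]
  = √[0 + 1 + 81]
  = √82
  ≈ 9.055

9.055


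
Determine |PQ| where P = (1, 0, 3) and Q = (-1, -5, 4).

d = √[(x₂-x₁)² + (y₂-y₁)² + (z₂-z₁)²]
  = √[(-2)² + (-5)² + 1²]
  = √[4 + 25 + 1]
  = √30
  ≈ 5.477

5.477


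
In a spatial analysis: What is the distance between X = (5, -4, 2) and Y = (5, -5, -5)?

d = √[(x₂-x₁)² + (y₂-y₁)² + (z₂-z₁)²]
  = √[0² + (-1)² + (-7)²]
  = √[0 + 1 + 49]
  = √50
  ≈ 7.071

7.071


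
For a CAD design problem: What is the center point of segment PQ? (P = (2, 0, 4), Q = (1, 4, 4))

M = ((x₁+x₂)/2, (y₁+y₂)/2, (z₁+z₂)/2)
  = ((2 + 1)/2, (0 + 4)/2, (4 + 4)/2)
  = (3/2, 4/2, 8/2)
  = (1.5, 2, 4)

(1.5, 2, 4)


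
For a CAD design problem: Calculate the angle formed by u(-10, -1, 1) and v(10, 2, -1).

u·v = (-10)·10 + (-1)·2 + 1·(-1) = -100 - 2 - 1 = -103
|u| = √((-10)² + (-1)² + 1²) = √102 ≈ 10.1
|v| = √(10² + 2² + (-1)²) = √105 ≈ 10.25
cos θ = (u·v)/(|u||v|) = -103/(10.1·10.25) ≈ -0.9953
θ = arccos(-0.9953) ≈ 174.4°

174.4°


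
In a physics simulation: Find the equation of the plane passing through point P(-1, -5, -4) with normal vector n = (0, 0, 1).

The plane through P with normal n = (a, b, c) satisfies n·(r - P) = 0,
i.e. ax + by + cz = a·x₀ + b·y₀ + c·z₀.
d = 0·(-1) + 0·(-5) + 1·(-4)
  = 0 + 0 - 4
  = -4
Equation: z = -4

z = -4


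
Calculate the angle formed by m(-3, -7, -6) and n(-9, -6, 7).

m·n = (-3)·(-9) + (-7)·(-6) + (-6)·7 = 27 + 42 - 42 = 27
|m| = √((-3)² + (-7)² + (-6)²) = √94 ≈ 9.695
|n| = √((-9)² + (-6)² + 7²) = √166 ≈ 12.88
cos θ = (m·n)/(|m||n|) = 27/(9.695·12.88) ≈ 0.2161
θ = arccos(0.2161) ≈ 77.52°

77.52°


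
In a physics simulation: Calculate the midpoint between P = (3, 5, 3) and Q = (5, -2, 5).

M = ((x₁+x₂)/2, (y₁+y₂)/2, (z₁+z₂)/2)
  = ((3 + 5)/2, (5 - 2)/2, (3 + 5)/2)
  = (8/2, 3/2, 8/2)
  = (4, 1.5, 4)

(4, 1.5, 4)


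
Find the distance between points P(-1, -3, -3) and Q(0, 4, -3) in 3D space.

d = √[(x₂-x₁)² + (y₂-y₁)² + (z₂-z₁)²]
  = √[1² + 7² + 0²]
  = √[1 + 49 + 0]
  = √50
  ≈ 7.071

7.071


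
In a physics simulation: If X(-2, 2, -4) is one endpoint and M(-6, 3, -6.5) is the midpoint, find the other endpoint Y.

Y = 2M - X
  = (2·(-6) - (-2), 2·3 - 2, 2·(-6.5) - (-4))
  = (-12 + 2, 6 - 2, -13 + 4)
  = (-10, 4, -9)

(-10, 4, -9)


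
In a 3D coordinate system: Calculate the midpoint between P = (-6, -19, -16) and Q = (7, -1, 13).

M = ((x₁+x₂)/2, (y₁+y₂)/2, (z₁+z₂)/2)
  = ((-6 + 7)/2, (-19 - 1)/2, (-16 + 13)/2)
  = (1/2, -20/2, -3/2)
  = (0.5, -10, -1.5)

(0.5, -10, -1.5)


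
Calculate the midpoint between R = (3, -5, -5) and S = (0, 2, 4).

M = ((x₁+x₂)/2, (y₁+y₂)/2, (z₁+z₂)/2)
  = ((3 + 0)/2, (-5 + 2)/2, (-5 + 4)/2)
  = (3/2, -3/2, -1/2)
  = (1.5, -1.5, -0.5)

(1.5, -1.5, -0.5)


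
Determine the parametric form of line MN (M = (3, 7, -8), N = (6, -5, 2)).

Direction vector d = N - M = (6 - 3, -5 - 7, 2 + 8) = (3, -12, 10)
Parametric form r = M + t·d:
x = 3 + 3t, y = 7 - 12t, z = -8 + 10t

x = 3 + 3t, y = 7 - 12t, z = -8 + 10t


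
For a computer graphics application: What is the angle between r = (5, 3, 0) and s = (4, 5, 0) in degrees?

r·s = 5·4 + 3·5 + 0·0 = 20 + 15 + 0 = 35
|r| = √(5² + 3² + 0²) = √34 ≈ 5.831
|s| = √(4² + 5² + 0²) = √41 ≈ 6.403
cos θ = (r·s)/(|r||s|) = 35/(5.831·6.403) ≈ 0.9374
θ = arccos(0.9374) ≈ 20.38°

20.38°


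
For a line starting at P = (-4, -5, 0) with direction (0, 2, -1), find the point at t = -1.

P(t) = P + t·d
  = (-4 + 0·(-1), -5 + 2·(-1), 0 + (-1)·(-1))
  = (-4 + 0, -5 - 2, 0 + 1)
  = (-4, -7, 1)

(-4, -7, 1)


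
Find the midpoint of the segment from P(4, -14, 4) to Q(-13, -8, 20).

M = ((x₁+x₂)/2, (y₁+y₂)/2, (z₁+z₂)/2)
  = ((4 - 13)/2, (-14 - 8)/2, (4 + 20)/2)
  = (-9/2, -22/2, 24/2)
  = (-4.5, -11, 12)

(-4.5, -11, 12)


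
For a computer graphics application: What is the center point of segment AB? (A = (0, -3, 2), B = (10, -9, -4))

M = ((x₁+x₂)/2, (y₁+y₂)/2, (z₁+z₂)/2)
  = ((0 + 10)/2, (-3 - 9)/2, (2 - 4)/2)
  = (10/2, -12/2, -2/2)
  = (5, -6, -1)

(5, -6, -1)


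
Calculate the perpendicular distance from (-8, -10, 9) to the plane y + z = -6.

distance = |a·x₀ + b·y₀ + c·z₀ - d| / √(a² + b² + c²)
  = |0·(-8) + 1·(-10) + 1·9 - (-6)| / √(0² + 1² + 1²)
  = |0 - 10 + 9 + 6| / √(0 + 1 + 1)
  = |5| / √2
  = 5 / 1.414
  ≈ 3.536

3.536


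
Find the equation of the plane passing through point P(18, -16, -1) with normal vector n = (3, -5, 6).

The plane through P with normal n = (a, b, c) satisfies n·(r - P) = 0,
i.e. ax + by + cz = a·x₀ + b·y₀ + c·z₀.
d = 3·18 + (-5)·(-16) + 6·(-1)
  = 54 + 80 - 6
  = 128
Equation: 3x - 5y + 6z = 128

3x - 5y + 6z = 128


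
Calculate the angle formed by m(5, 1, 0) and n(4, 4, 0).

m·n = 5·4 + 1·4 + 0·0 = 20 + 4 + 0 = 24
|m| = √(5² + 1² + 0²) = √26 ≈ 5.099
|n| = √(4² + 4² + 0²) = √32 ≈ 5.657
cos θ = (m·n)/(|m||n|) = 24/(5.099·5.657) ≈ 0.8321
θ = arccos(0.8321) ≈ 33.69°

33.69°


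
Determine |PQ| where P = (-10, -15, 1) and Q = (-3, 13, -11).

d = √[(x₂-x₁)² + (y₂-y₁)² + (z₂-z₁)²]
  = √[7² + 28² + (-12)²]
  = √[49 + 784 + 144]
  = √977
  ≈ 31.26

31.26


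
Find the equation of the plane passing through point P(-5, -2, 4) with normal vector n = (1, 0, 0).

The plane through P with normal n = (a, b, c) satisfies n·(r - P) = 0,
i.e. ax + by + cz = a·x₀ + b·y₀ + c·z₀.
d = 1·(-5) + 0·(-2) + 0·4
  = -5 + 0 + 0
  = -5
Equation: x = -5

x = -5


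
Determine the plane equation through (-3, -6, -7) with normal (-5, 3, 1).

The plane through P with normal n = (a, b, c) satisfies n·(r - P) = 0,
i.e. ax + by + cz = a·x₀ + b·y₀ + c·z₀.
d = (-5)·(-3) + 3·(-6) + 1·(-7)
  = 15 - 18 - 7
  = -10
Equation: -5x + 3y + z = -10

-5x + 3y + z = -10


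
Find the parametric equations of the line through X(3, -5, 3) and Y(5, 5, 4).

Direction vector d = Y - X = (5 - 3, 5 + 5, 4 - 3) = (2, 10, 1)
Parametric form r = X + t·d:
x = 3 + 2t, y = -5 + 10t, z = 3 + t

x = 3 + 2t, y = -5 + 10t, z = 3 + t


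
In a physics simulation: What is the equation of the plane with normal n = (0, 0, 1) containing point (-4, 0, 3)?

The plane through P with normal n = (a, b, c) satisfies n·(r - P) = 0,
i.e. ax + by + cz = a·x₀ + b·y₀ + c·z₀.
d = 0·(-4) + 0·0 + 1·3
  = 0 + 0 + 3
  = 3
Equation: z = 3

z = 3


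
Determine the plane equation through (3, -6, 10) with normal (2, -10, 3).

The plane through P with normal n = (a, b, c) satisfies n·(r - P) = 0,
i.e. ax + by + cz = a·x₀ + b·y₀ + c·z₀.
d = 2·3 + (-10)·(-6) + 3·10
  = 6 + 60 + 30
  = 96
Equation: 2x - 10y + 3z = 96

2x - 10y + 3z = 96


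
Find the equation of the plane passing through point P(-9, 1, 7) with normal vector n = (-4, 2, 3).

The plane through P with normal n = (a, b, c) satisfies n·(r - P) = 0,
i.e. ax + by + cz = a·x₀ + b·y₀ + c·z₀.
d = (-4)·(-9) + 2·1 + 3·7
  = 36 + 2 + 21
  = 59
Equation: -4x + 2y + 3z = 59

-4x + 2y + 3z = 59


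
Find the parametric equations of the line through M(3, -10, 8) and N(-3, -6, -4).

Direction vector d = N - M = (-3 - 3, -6 + 10, -4 - 8) = (-6, 4, -12)
Parametric form r = M + t·d:
x = 3 - 6t, y = -10 + 4t, z = 8 - 12t

x = 3 - 6t, y = -10 + 4t, z = 8 - 12t


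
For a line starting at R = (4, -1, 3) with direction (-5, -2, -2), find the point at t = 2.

P(t) = R + t·d
  = (4 + (-5)·2, -1 + (-2)·2, 3 + (-2)·2)
  = (4 - 10, -1 - 4, 3 - 4)
  = (-6, -5, -1)

(-6, -5, -1)


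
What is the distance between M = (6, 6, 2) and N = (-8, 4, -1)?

d = √[(x₂-x₁)² + (y₂-y₁)² + (z₂-z₁)²]
  = √[(-14)² + (-2)² + (-3)²]
  = √[196 + 4 + 9]
  = √209
  ≈ 14.46

14.46


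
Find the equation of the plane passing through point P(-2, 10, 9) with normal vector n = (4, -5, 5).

The plane through P with normal n = (a, b, c) satisfies n·(r - P) = 0,
i.e. ax + by + cz = a·x₀ + b·y₀ + c·z₀.
d = 4·(-2) + (-5)·10 + 5·9
  = -8 - 50 + 45
  = -13
Equation: 4x - 5y + 5z = -13

4x - 5y + 5z = -13


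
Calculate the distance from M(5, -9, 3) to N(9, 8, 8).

d = √[(x₂-x₁)² + (y₂-y₁)² + (z₂-z₁)²]
  = √[4² + 17² + 5²]
  = √[16 + 289 + 25]
  = √330
  ≈ 18.17

18.17


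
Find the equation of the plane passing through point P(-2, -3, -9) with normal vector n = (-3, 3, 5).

The plane through P with normal n = (a, b, c) satisfies n·(r - P) = 0,
i.e. ax + by + cz = a·x₀ + b·y₀ + c·z₀.
d = (-3)·(-2) + 3·(-3) + 5·(-9)
  = 6 - 9 - 45
  = -48
Equation: -3x + 3y + 5z = -48

-3x + 3y + 5z = -48


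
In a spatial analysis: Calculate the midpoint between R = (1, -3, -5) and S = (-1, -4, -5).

M = ((x₁+x₂)/2, (y₁+y₂)/2, (z₁+z₂)/2)
  = ((1 - 1)/2, (-3 - 4)/2, (-5 - 5)/2)
  = (0/2, -7/2, -10/2)
  = (0, -3.5, -5)

(0, -3.5, -5)


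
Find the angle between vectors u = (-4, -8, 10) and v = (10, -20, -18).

u·v = (-4)·10 + (-8)·(-20) + 10·(-18) = -40 + 160 - 180 = -60
|u| = √((-4)² + (-8)² + 10²) = √180 ≈ 13.42
|v| = √(10² + (-20)² + (-18)²) = √824 ≈ 28.71
cos θ = (u·v)/(|u||v|) = -60/(13.42·28.71) ≈ -0.1558
θ = arccos(-0.1558) ≈ 98.96°

98.96°


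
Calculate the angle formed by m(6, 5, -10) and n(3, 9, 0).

m·n = 6·3 + 5·9 + (-10)·0 = 18 + 45 + 0 = 63
|m| = √(6² + 5² + (-10)²) = √161 ≈ 12.69
|n| = √(3² + 9² + 0²) = √90 ≈ 9.487
cos θ = (m·n)/(|m||n|) = 63/(12.69·9.487) ≈ 0.5234
θ = arccos(0.5234) ≈ 58.44°

58.44°


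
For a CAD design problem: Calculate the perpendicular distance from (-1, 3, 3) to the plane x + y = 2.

distance = |a·x₀ + b·y₀ + c·z₀ - d| / √(a² + b² + c²)
  = |1·(-1) + 1·3 + 0·3 - 2| / √(1² + 1² + 0²)
  = |-1 + 3 + 0 - 2| / √(1 + 1 + 0)
  = |0| / √2
  = 0 / 1.414
  ≈ 0

0


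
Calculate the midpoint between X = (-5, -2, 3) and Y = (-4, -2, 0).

M = ((x₁+x₂)/2, (y₁+y₂)/2, (z₁+z₂)/2)
  = ((-5 - 4)/2, (-2 - 2)/2, (3 + 0)/2)
  = (-9/2, -4/2, 3/2)
  = (-4.5, -2, 1.5)

(-4.5, -2, 1.5)


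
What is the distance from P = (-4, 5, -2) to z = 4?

distance = |a·x₀ + b·y₀ + c·z₀ - d| / √(a² + b² + c²)
  = |0·(-4) + 0·5 + 1·(-2) - 4| / √(0² + 0² + 1²)
  = |0 + 0 - 2 - 4| / √(0 + 0 + 1)
  = |-6| / √1
  = 6 / 1
  ≈ 6

6


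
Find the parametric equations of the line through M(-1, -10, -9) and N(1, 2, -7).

Direction vector d = N - M = (1 + 1, 2 + 10, -7 + 9) = (2, 12, 2)
Parametric form r = M + t·d:
x = -1 + 2t, y = -10 + 12t, z = -9 + 2t

x = -1 + 2t, y = -10 + 12t, z = -9 + 2t


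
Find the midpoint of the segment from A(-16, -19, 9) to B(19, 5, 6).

M = ((x₁+x₂)/2, (y₁+y₂)/2, (z₁+z₂)/2)
  = ((-16 + 19)/2, (-19 + 5)/2, (9 + 6)/2)
  = (3/2, -14/2, 15/2)
  = (1.5, -7, 7.5)

(1.5, -7, 7.5)


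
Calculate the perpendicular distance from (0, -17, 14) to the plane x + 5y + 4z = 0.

distance = |a·x₀ + b·y₀ + c·z₀ - d| / √(a² + b² + c²)
  = |1·0 + 5·(-17) + 4·14 - 0| / √(1² + 5² + 4²)
  = |0 - 85 + 56 + 0| / √(1 + 25 + 16)
  = |-29| / √42
  = 29 / 6.481
  ≈ 4.475

4.475


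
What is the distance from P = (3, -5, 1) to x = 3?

distance = |a·x₀ + b·y₀ + c·z₀ - d| / √(a² + b² + c²)
  = |1·3 + 0·(-5) + 0·1 - 3| / √(1² + 0² + 0²)
  = |3 + 0 + 0 - 3| / √(1 + 0 + 0)
  = |0| / √1
  = 0 / 1
  ≈ 0

0


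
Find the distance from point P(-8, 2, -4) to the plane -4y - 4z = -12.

distance = |a·x₀ + b·y₀ + c·z₀ - d| / √(a² + b² + c²)
  = |0·(-8) + (-4)·2 + (-4)·(-4) - (-12)| / √(0² + (-4)² + (-4)²)
  = |0 - 8 + 16 + 12| / √(0 + 16 + 16)
  = |20| / √32
  = 20 / 5.657
  ≈ 3.536

3.536


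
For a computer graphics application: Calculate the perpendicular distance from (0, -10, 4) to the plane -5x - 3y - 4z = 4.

distance = |a·x₀ + b·y₀ + c·z₀ - d| / √(a² + b² + c²)
  = |(-5)·0 + (-3)·(-10) + (-4)·4 - 4| / √((-5)² + (-3)² + (-4)²)
  = |0 + 30 - 16 - 4| / √(25 + 9 + 16)
  = |10| / √50
  = 10 / 7.071
  ≈ 1.414

1.414


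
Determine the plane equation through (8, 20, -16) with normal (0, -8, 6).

The plane through P with normal n = (a, b, c) satisfies n·(r - P) = 0,
i.e. ax + by + cz = a·x₀ + b·y₀ + c·z₀.
d = 0·8 + (-8)·20 + 6·(-16)
  = 0 - 160 - 96
  = -256
Equation: -8y + 6z = -256

-8y + 6z = -256


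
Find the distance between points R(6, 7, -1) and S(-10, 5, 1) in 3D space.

d = √[(x₂-x₁)² + (y₂-y₁)² + (z₂-z₁)²]
  = √[(-16)² + (-2)² + 2²]
  = √[256 + 4 + 4]
  = √264
  ≈ 16.25

16.25


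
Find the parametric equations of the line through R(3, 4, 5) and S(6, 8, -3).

Direction vector d = S - R = (6 - 3, 8 - 4, -3 - 5) = (3, 4, -8)
Parametric form r = R + t·d:
x = 3 + 3t, y = 4 + 4t, z = 5 - 8t

x = 3 + 3t, y = 4 + 4t, z = 5 - 8t


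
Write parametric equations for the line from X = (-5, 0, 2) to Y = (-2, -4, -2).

Direction vector d = Y - X = (-2 + 5, -4 + 0, -2 - 2) = (3, -4, -4)
Parametric form r = X + t·d:
x = -5 + 3t, y = 0 - 4t, z = 2 - 4t

x = -5 + 3t, y = 0 - 4t, z = 2 - 4t


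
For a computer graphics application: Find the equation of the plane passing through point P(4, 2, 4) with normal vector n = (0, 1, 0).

The plane through P with normal n = (a, b, c) satisfies n·(r - P) = 0,
i.e. ax + by + cz = a·x₀ + b·y₀ + c·z₀.
d = 0·4 + 1·2 + 0·4
  = 0 + 2 + 0
  = 2
Equation: y = 2

y = 2


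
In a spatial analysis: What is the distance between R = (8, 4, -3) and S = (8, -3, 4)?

d = √[(x₂-x₁)² + (y₂-y₁)² + (z₂-z₁)²]
  = √[0² + (-7)² + 7²]
  = √[0 + 49 + 49]
  = √98
  ≈ 9.899

9.899


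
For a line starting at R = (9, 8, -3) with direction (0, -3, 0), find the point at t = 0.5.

P(t) = R + t·d
  = (9 + 0·0.5, 8 + (-3)·0.5, -3 + 0·0.5)
  = (9 + 0, 8 - 1.5, -3 + 0)
  = (9, 6.5, -3)

(9, 6.5, -3)


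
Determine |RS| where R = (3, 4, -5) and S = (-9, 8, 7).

d = √[(x₂-x₁)² + (y₂-y₁)² + (z₂-z₁)²]
  = √[(-12)² + 4² + 12²]
  = √[144 + 16 + 144]
  = √304
  ≈ 17.44

17.44


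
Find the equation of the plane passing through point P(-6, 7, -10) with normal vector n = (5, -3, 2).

The plane through P with normal n = (a, b, c) satisfies n·(r - P) = 0,
i.e. ax + by + cz = a·x₀ + b·y₀ + c·z₀.
d = 5·(-6) + (-3)·7 + 2·(-10)
  = -30 - 21 - 20
  = -71
Equation: 5x - 3y + 2z = -71

5x - 3y + 2z = -71


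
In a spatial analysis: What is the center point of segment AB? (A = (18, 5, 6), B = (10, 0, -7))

M = ((x₁+x₂)/2, (y₁+y₂)/2, (z₁+z₂)/2)
  = ((18 + 10)/2, (5 + 0)/2, (6 - 7)/2)
  = (28/2, 5/2, -1/2)
  = (14, 2.5, -0.5)

(14, 2.5, -0.5)


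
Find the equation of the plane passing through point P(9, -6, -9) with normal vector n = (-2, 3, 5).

The plane through P with normal n = (a, b, c) satisfies n·(r - P) = 0,
i.e. ax + by + cz = a·x₀ + b·y₀ + c·z₀.
d = (-2)·9 + 3·(-6) + 5·(-9)
  = -18 - 18 - 45
  = -81
Equation: -2x + 3y + 5z = -81

-2x + 3y + 5z = -81


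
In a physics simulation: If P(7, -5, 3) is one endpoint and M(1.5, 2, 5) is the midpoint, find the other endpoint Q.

Q = 2M - P
  = (2·1.5 - 7, 2·2 - (-5), 2·5 - 3)
  = (3 - 7, 4 + 5, 10 - 3)
  = (-4, 9, 7)

(-4, 9, 7)


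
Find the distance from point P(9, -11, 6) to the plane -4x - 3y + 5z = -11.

distance = |a·x₀ + b·y₀ + c·z₀ - d| / √(a² + b² + c²)
  = |(-4)·9 + (-3)·(-11) + 5·6 - (-11)| / √((-4)² + (-3)² + 5²)
  = |-36 + 33 + 30 + 11| / √(16 + 9 + 25)
  = |38| / √50
  = 38 / 7.071
  ≈ 5.374

5.374


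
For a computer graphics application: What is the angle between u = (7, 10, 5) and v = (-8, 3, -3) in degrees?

u·v = 7·(-8) + 10·3 + 5·(-3) = -56 + 30 - 15 = -41
|u| = √(7² + 10² + 5²) = √174 ≈ 13.19
|v| = √((-8)² + 3² + (-3)²) = √82 ≈ 9.055
cos θ = (u·v)/(|u||v|) = -41/(13.19·9.055) ≈ -0.3432
θ = arccos(-0.3432) ≈ 110.1°

110.1°


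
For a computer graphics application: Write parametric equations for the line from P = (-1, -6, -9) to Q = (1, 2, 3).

Direction vector d = Q - P = (1 + 1, 2 + 6, 3 + 9) = (2, 8, 12)
Parametric form r = P + t·d:
x = -1 + 2t, y = -6 + 8t, z = -9 + 12t

x = -1 + 2t, y = -6 + 8t, z = -9 + 12t


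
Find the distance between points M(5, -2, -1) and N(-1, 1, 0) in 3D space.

d = √[(x₂-x₁)² + (y₂-y₁)² + (z₂-z₁)²]
  = √[(-6)² + 3² + 1²]
  = √[36 + 9 + 1]
  = √46
  ≈ 6.782

6.782


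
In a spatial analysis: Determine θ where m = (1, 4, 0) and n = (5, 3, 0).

m·n = 1·5 + 4·3 + 0·0 = 5 + 12 + 0 = 17
|m| = √(1² + 4² + 0²) = √17 ≈ 4.123
|n| = √(5² + 3² + 0²) = √34 ≈ 5.831
cos θ = (m·n)/(|m||n|) = 17/(4.123·5.831) ≈ 0.7071
θ = arccos(0.7071) ≈ 45°

45°


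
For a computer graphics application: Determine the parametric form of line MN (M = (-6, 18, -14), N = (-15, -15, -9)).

Direction vector d = N - M = (-15 + 6, -15 - 18, -9 + 14) = (-9, -33, 5)
Parametric form r = M + t·d:
x = -6 - 9t, y = 18 - 33t, z = -14 + 5t

x = -6 - 9t, y = 18 - 33t, z = -14 + 5t


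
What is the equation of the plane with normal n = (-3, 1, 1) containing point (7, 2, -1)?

The plane through P with normal n = (a, b, c) satisfies n·(r - P) = 0,
i.e. ax + by + cz = a·x₀ + b·y₀ + c·z₀.
d = (-3)·7 + 1·2 + 1·(-1)
  = -21 + 2 - 1
  = -20
Equation: -3x + y + z = -20

-3x + y + z = -20


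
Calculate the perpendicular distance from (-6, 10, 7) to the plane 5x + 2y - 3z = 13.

distance = |a·x₀ + b·y₀ + c·z₀ - d| / √(a² + b² + c²)
  = |5·(-6) + 2·10 + (-3)·7 - 13| / √(5² + 2² + (-3)²)
  = |-30 + 20 - 21 - 13| / √(25 + 4 + 9)
  = |-44| / √38
  = 44 / 6.164
  ≈ 7.138

7.138


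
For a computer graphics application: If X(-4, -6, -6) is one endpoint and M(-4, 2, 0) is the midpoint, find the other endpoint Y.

Y = 2M - X
  = (2·(-4) - (-4), 2·2 - (-6), 2·0 - (-6))
  = (-8 + 4, 4 + 6, 0 + 6)
  = (-4, 10, 6)

(-4, 10, 6)


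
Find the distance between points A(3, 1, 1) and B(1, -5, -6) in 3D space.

d = √[(x₂-x₁)² + (y₂-y₁)² + (z₂-z₁)²]
  = √[(-2)² + (-6)² + (-7)²]
  = √[4 + 36 + 49]
  = √89
  ≈ 9.434

9.434


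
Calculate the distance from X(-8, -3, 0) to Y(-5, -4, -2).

d = √[(x₂-x₁)² + (y₂-y₁)² + (z₂-z₁)²]
  = √[3² + (-1)² + (-2)²]
  = √[9 + 1 + 4]
  = √14
  ≈ 3.742

3.742


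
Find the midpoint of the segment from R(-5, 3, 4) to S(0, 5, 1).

M = ((x₁+x₂)/2, (y₁+y₂)/2, (z₁+z₂)/2)
  = ((-5 + 0)/2, (3 + 5)/2, (4 + 1)/2)
  = (-5/2, 8/2, 5/2)
  = (-2.5, 4, 2.5)

(-2.5, 4, 2.5)


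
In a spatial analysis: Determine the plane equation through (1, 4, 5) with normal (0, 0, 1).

The plane through P with normal n = (a, b, c) satisfies n·(r - P) = 0,
i.e. ax + by + cz = a·x₀ + b·y₀ + c·z₀.
d = 0·1 + 0·4 + 1·5
  = 0 + 0 + 5
  = 5
Equation: z = 5

z = 5


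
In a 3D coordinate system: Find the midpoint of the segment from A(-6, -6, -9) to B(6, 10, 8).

M = ((x₁+x₂)/2, (y₁+y₂)/2, (z₁+z₂)/2)
  = ((-6 + 6)/2, (-6 + 10)/2, (-9 + 8)/2)
  = (0/2, 4/2, -1/2)
  = (0, 2, -0.5)

(0, 2, -0.5)


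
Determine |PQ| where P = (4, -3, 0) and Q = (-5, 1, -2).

d = √[(x₂-x₁)² + (y₂-y₁)² + (z₂-z₁)²]
  = √[(-9)² + 4² + (-2)²]
  = √[81 + 16 + 4]
  = √101
  ≈ 10.05

10.05


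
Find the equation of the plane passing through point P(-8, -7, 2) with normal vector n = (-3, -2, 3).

The plane through P with normal n = (a, b, c) satisfies n·(r - P) = 0,
i.e. ax + by + cz = a·x₀ + b·y₀ + c·z₀.
d = (-3)·(-8) + (-2)·(-7) + 3·2
  = 24 + 14 + 6
  = 44
Equation: -3x - 2y + 3z = 44

-3x - 2y + 3z = 44


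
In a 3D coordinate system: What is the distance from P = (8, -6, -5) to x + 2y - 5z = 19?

distance = |a·x₀ + b·y₀ + c·z₀ - d| / √(a² + b² + c²)
  = |1·8 + 2·(-6) + (-5)·(-5) - 19| / √(1² + 2² + (-5)²)
  = |8 - 12 + 25 - 19| / √(1 + 4 + 25)
  = |2| / √30
  = 2 / 5.477
  ≈ 0.3651

0.3651


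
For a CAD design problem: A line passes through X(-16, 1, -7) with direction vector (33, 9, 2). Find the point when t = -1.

P(t) = X + t·d
  = (-16 + 33·(-1), 1 + 9·(-1), -7 + 2·(-1))
  = (-16 - 33, 1 - 9, -7 - 2)
  = (-49, -8, -9)

(-49, -8, -9)


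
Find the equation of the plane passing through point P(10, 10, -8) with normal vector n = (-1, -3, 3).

The plane through P with normal n = (a, b, c) satisfies n·(r - P) = 0,
i.e. ax + by + cz = a·x₀ + b·y₀ + c·z₀.
d = (-1)·10 + (-3)·10 + 3·(-8)
  = -10 - 30 - 24
  = -64
Equation: -x - 3y + 3z = -64

-x - 3y + 3z = -64


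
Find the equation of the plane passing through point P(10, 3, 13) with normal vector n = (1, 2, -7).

The plane through P with normal n = (a, b, c) satisfies n·(r - P) = 0,
i.e. ax + by + cz = a·x₀ + b·y₀ + c·z₀.
d = 1·10 + 2·3 + (-7)·13
  = 10 + 6 - 91
  = -75
Equation: x + 2y - 7z = -75

x + 2y - 7z = -75


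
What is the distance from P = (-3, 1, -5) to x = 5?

distance = |a·x₀ + b·y₀ + c·z₀ - d| / √(a² + b² + c²)
  = |1·(-3) + 0·1 + 0·(-5) - 5| / √(1² + 0² + 0²)
  = |-3 + 0 + 0 - 5| / √(1 + 0 + 0)
  = |-8| / √1
  = 8 / 1
  ≈ 8

8


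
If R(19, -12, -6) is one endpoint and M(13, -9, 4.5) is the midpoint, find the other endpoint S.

S = 2M - R
  = (2·13 - 19, 2·(-9) - (-12), 2·4.5 - (-6))
  = (26 - 19, -18 + 12, 9 + 6)
  = (7, -6, 15)

(7, -6, 15)


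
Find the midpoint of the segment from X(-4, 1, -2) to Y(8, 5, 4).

M = ((x₁+x₂)/2, (y₁+y₂)/2, (z₁+z₂)/2)
  = ((-4 + 8)/2, (1 + 5)/2, (-2 + 4)/2)
  = (4/2, 6/2, 2/2)
  = (2, 3, 1)

(2, 3, 1)


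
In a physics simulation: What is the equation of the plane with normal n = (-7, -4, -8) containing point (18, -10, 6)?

The plane through P with normal n = (a, b, c) satisfies n·(r - P) = 0,
i.e. ax + by + cz = a·x₀ + b·y₀ + c·z₀.
d = (-7)·18 + (-4)·(-10) + (-8)·6
  = -126 + 40 - 48
  = -134
Equation: -7x - 4y - 8z = -134

-7x - 4y - 8z = -134


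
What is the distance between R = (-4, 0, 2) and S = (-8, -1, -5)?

d = √[(x₂-x₁)² + (y₂-y₁)² + (z₂-z₁)²]
  = √[(-4)² + (-1)² + (-7)²]
  = √[16 + 1 + 49]
  = √66
  ≈ 8.124

8.124


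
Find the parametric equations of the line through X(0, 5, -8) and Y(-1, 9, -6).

Direction vector d = Y - X = (-1 + 0, 9 - 5, -6 + 8) = (-1, 4, 2)
Parametric form r = X + t·d:
x = 0 - t, y = 5 + 4t, z = -8 + 2t

x = 0 - t, y = 5 + 4t, z = -8 + 2t


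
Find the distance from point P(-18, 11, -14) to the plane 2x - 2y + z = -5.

distance = |a·x₀ + b·y₀ + c·z₀ - d| / √(a² + b² + c²)
  = |2·(-18) + (-2)·11 + 1·(-14) - (-5)| / √(2² + (-2)² + 1²)
  = |-36 - 22 - 14 + 5| / √(4 + 4 + 1)
  = |-67| / √9
  = 67 / 3
  ≈ 22.33

22.33


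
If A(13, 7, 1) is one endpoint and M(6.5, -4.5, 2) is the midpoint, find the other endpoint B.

B = 2M - A
  = (2·6.5 - 13, 2·(-4.5) - 7, 2·2 - 1)
  = (13 - 13, -9 - 7, 4 - 1)
  = (0, -16, 3)

(0, -16, 3)


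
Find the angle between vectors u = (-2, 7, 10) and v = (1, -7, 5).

u·v = (-2)·1 + 7·(-7) + 10·5 = -2 - 49 + 50 = -1
|u| = √((-2)² + 7² + 10²) = √153 ≈ 12.37
|v| = √(1² + (-7)² + 5²) = √75 ≈ 8.66
cos θ = (u·v)/(|u||v|) = -1/(12.37·8.66) ≈ -0.009335
θ = arccos(-0.009335) ≈ 90.53°

90.53°


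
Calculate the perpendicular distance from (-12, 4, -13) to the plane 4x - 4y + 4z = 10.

distance = |a·x₀ + b·y₀ + c·z₀ - d| / √(a² + b² + c²)
  = |4·(-12) + (-4)·4 + 4·(-13) - 10| / √(4² + (-4)² + 4²)
  = |-48 - 16 - 52 - 10| / √(16 + 16 + 16)
  = |-126| / √48
  = 126 / 6.928
  ≈ 18.19

18.19


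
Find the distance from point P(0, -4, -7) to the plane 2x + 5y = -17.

distance = |a·x₀ + b·y₀ + c·z₀ - d| / √(a² + b² + c²)
  = |2·0 + 5·(-4) + 0·(-7) - (-17)| / √(2² + 5² + 0²)
  = |0 - 20 + 0 + 17| / √(4 + 25 + 0)
  = |-3| / √29
  = 3 / 5.385
  ≈ 0.5571

0.5571
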